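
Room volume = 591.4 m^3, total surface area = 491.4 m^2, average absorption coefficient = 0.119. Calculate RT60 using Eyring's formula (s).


Given values:
  V = 591.4 m^3, S = 491.4 m^2, alpha = 0.119
Formula: RT60 = 0.161 * V / (-S * ln(1 - alpha))
Compute ln(1 - 0.119) = ln(0.881) = -0.126698
Denominator: -491.4 * -0.126698 = 62.2594
Numerator: 0.161 * 591.4 = 95.2154
RT60 = 95.2154 / 62.2594 = 1.529

1.529 s


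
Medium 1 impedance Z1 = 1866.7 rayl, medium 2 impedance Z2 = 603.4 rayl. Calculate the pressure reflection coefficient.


Given values:
  Z1 = 1866.7 rayl, Z2 = 603.4 rayl
Formula: R = (Z2 - Z1) / (Z2 + Z1)
Numerator: Z2 - Z1 = 603.4 - 1866.7 = -1263.3
Denominator: Z2 + Z1 = 603.4 + 1866.7 = 2470.1
R = -1263.3 / 2470.1 = -0.5114

-0.5114


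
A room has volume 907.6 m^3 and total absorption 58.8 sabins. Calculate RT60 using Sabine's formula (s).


Given values:
  V = 907.6 m^3
  A = 58.8 sabins
Formula: RT60 = 0.161 * V / A
Numerator: 0.161 * 907.6 = 146.1236
RT60 = 146.1236 / 58.8 = 2.485

2.485 s


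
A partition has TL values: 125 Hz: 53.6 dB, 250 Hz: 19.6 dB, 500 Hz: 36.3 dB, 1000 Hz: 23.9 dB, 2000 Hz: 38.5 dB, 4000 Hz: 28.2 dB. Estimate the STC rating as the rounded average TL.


Given TL values at each frequency:
  125 Hz: 53.6 dB
  250 Hz: 19.6 dB
  500 Hz: 36.3 dB
  1000 Hz: 23.9 dB
  2000 Hz: 38.5 dB
  4000 Hz: 28.2 dB
Formula: STC ~ round(average of TL values)
Sum = 53.6 + 19.6 + 36.3 + 23.9 + 38.5 + 28.2 = 200.1
Average = 200.1 / 6 = 33.35
Rounded: 33

33


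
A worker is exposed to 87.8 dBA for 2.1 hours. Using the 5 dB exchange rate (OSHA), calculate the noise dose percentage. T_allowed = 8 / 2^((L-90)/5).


Given values:
  L = 87.8 dBA, T = 2.1 hours
Formula: T_allowed = 8 / 2^((L - 90) / 5)
Compute exponent: (87.8 - 90) / 5 = -0.44
Compute 2^(-0.44) = 0.737135
T_allowed = 8 / 0.737135 = 10.852829 hours
Dose = (T / T_allowed) * 100
Dose = (2.1 / 10.852829) * 100 = 19.35

19.35 %


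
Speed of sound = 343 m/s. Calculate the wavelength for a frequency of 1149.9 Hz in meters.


Given values:
  c = 343 m/s, f = 1149.9 Hz
Formula: lambda = c / f
lambda = 343 / 1149.9
lambda = 0.2983

0.2983 m


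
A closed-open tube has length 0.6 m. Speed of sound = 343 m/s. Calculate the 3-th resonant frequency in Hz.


Given values:
  Tube type: closed-open, L = 0.6 m, c = 343 m/s, n = 3
Formula: f_n = (2n - 1) * c / (4 * L)
Compute 2n - 1 = 2*3 - 1 = 5
Compute 4 * L = 4 * 0.6 = 2.4
f = 5 * 343 / 2.4
f = 714.58

714.58 Hz


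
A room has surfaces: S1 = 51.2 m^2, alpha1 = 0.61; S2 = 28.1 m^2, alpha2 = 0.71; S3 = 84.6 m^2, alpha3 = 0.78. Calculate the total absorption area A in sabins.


Given surfaces:
  Surface 1: 51.2 * 0.61 = 31.232
  Surface 2: 28.1 * 0.71 = 19.951
  Surface 3: 84.6 * 0.78 = 65.988
Formula: A = sum(Si * alpha_i)
A = 31.232 + 19.951 + 65.988
A = 117.17

117.17 sabins


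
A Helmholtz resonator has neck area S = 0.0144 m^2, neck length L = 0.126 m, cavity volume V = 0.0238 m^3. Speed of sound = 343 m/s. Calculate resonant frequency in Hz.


Given values:
  S = 0.0144 m^2, L = 0.126 m, V = 0.0238 m^3, c = 343 m/s
Formula: f = (c / (2*pi)) * sqrt(S / (V * L))
Compute V * L = 0.0238 * 0.126 = 0.0029988
Compute S / (V * L) = 0.0144 / 0.0029988 = 4.8019
Compute sqrt(4.8019) = 2.191324
Compute c / (2*pi) = 343 / 6.283185 = 54.590148
f = 54.590148 * 2.191324 = 119.62

119.62 Hz


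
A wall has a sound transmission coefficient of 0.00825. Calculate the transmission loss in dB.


Given values:
  tau = 0.00825
Formula: TL = 10 * log10(1 / tau)
Compute 1 / tau = 1 / 0.00825 = 121.2121
Compute log10(121.2121) = 2.083546
TL = 10 * 2.083546 = 20.84

20.84 dB


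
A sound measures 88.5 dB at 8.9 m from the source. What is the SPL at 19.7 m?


Given values:
  SPL1 = 88.5 dB, r1 = 8.9 m, r2 = 19.7 m
Formula: SPL2 = SPL1 - 20 * log10(r2 / r1)
Compute ratio: r2 / r1 = 19.7 / 8.9 = 2.2135
Compute log10: log10(2.2135) = 0.34508
Compute drop: 20 * 0.34508 = 6.9016
SPL2 = 88.5 - 6.9016 = 81.6

81.6 dB


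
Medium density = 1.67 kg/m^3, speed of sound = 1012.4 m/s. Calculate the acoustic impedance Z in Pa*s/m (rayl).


Given values:
  rho = 1.67 kg/m^3
  c = 1012.4 m/s
Formula: Z = rho * c
Z = 1.67 * 1012.4
Z = 1690.71

1690.71 rayl


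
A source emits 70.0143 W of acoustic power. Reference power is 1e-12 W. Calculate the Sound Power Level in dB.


Given values:
  W = 70.0143 W
  W_ref = 1e-12 W
Formula: SWL = 10 * log10(W / W_ref)
Compute ratio: W / W_ref = 70014300000000
Compute log10: log10(70014300000000) = 13.845187
Multiply: SWL = 10 * 13.845187 = 138.45

138.45 dB


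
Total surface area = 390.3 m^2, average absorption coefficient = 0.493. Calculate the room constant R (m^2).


Given values:
  S = 390.3 m^2, alpha = 0.493
Formula: R = S * alpha / (1 - alpha)
Numerator: 390.3 * 0.493 = 192.4179
Denominator: 1 - 0.493 = 0.507
R = 192.4179 / 0.507 = 379.52

379.52 m^2


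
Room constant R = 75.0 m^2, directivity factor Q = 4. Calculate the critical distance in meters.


Given values:
  R = 75.0 m^2, Q = 4
Formula: d_c = 0.141 * sqrt(Q * R)
Compute Q * R = 4 * 75.0 = 300.0
Compute sqrt(300.0) = 17.3205
d_c = 0.141 * 17.3205 = 2.442

2.442 m


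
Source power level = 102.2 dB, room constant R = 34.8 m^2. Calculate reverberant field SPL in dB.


Given values:
  Lw = 102.2 dB, R = 34.8 m^2
Formula: SPL = Lw + 10 * log10(4 / R)
Compute 4 / R = 4 / 34.8 = 0.114943
Compute 10 * log10(0.114943) = -9.3952
SPL = 102.2 + (-9.3952) = 92.8

92.8 dB


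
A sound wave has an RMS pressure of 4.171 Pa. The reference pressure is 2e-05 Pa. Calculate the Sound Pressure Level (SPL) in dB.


Given values:
  p = 4.171 Pa
  p_ref = 2e-05 Pa
Formula: SPL = 20 * log10(p / p_ref)
Compute ratio: p / p_ref = 4.171 / 2e-05 = 208550
Compute log10: log10(208550) = 5.31921
Multiply: SPL = 20 * 5.31921 = 106.38

106.38 dB


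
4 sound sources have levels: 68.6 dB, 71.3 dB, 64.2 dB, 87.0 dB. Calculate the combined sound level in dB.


Formula: L_total = 10 * log10( sum(10^(Li/10)) )
  Source 1: 10^(68.6/10) = 7244359.6007
  Source 2: 10^(71.3/10) = 13489628.8259
  Source 3: 10^(64.2/10) = 2630267.9919
  Source 4: 10^(87.0/10) = 501187233.6273
Sum of linear values = 524551490.0458
L_total = 10 * log10(524551490.0458) = 87.2

87.2 dB


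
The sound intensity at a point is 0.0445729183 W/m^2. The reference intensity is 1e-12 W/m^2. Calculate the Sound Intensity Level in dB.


Given values:
  I = 0.0445729183 W/m^2
  I_ref = 1e-12 W/m^2
Formula: SIL = 10 * log10(I / I_ref)
Compute ratio: I / I_ref = 44572918300
Compute log10: log10(44572918300) = 10.649071
Multiply: SIL = 10 * 10.649071 = 106.49

106.49 dB


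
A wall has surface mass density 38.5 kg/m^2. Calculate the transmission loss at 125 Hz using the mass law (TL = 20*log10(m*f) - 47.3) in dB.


Given values:
  m = 38.5 kg/m^2, f = 125 Hz
Formula: TL = 20 * log10(m * f) - 47.3
Compute m * f = 38.5 * 125 = 4812.5
Compute log10(4812.5) = 3.682371
Compute 20 * 3.682371 = 73.6474
TL = 73.6474 - 47.3 = 26.35

26.35 dB


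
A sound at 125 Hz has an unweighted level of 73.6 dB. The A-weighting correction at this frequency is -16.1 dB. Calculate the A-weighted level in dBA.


Given values:
  SPL = 73.6 dB
  A-weighting at 125 Hz = -16.1 dB
Formula: L_A = SPL + A_weight
L_A = 73.6 + (-16.1)
L_A = 57.5

57.5 dBA


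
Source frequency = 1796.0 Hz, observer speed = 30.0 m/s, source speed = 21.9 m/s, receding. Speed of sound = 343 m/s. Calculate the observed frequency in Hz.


Given values:
  f_s = 1796.0 Hz, v_o = 30.0 m/s, v_s = 21.9 m/s
  Direction: receding
Formula: f_o = f_s * (c - v_o) / (c + v_s)
Numerator: c - v_o = 343 - 30.0 = 313.0
Denominator: c + v_s = 343 + 21.9 = 364.9
f_o = 1796.0 * 313.0 / 364.9 = 1540.55

1540.55 Hz


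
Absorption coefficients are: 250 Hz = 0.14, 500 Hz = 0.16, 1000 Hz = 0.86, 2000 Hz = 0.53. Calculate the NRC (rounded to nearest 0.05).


Given values:
  a_250 = 0.14, a_500 = 0.16
  a_1000 = 0.86, a_2000 = 0.53
Formula: NRC = (a250 + a500 + a1000 + a2000) / 4
Sum = 0.14 + 0.16 + 0.86 + 0.53 = 1.69
NRC = 1.69 / 4 = 0.4225
Rounded to nearest 0.05: 0.4

0.4


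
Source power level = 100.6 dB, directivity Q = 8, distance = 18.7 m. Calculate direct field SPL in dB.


Given values:
  Lw = 100.6 dB, Q = 8, r = 18.7 m
Formula: SPL = Lw + 10 * log10(Q / (4 * pi * r^2))
Compute 4 * pi * r^2 = 4 * pi * 18.7^2 = 4394.3341
Compute Q / denom = 8 / 4394.3341 = 0.00182053
Compute 10 * log10(0.00182053) = -27.398
SPL = 100.6 + (-27.398) = 73.2

73.2 dB


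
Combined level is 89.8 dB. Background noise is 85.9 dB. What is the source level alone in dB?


Given values:
  L_total = 89.8 dB, L_bg = 85.9 dB
Formula: L_source = 10 * log10(10^(L_total/10) - 10^(L_bg/10))
Convert to linear:
  10^(89.8/10) = 954992586.0214
  10^(85.9/10) = 389045144.9943
Difference: 954992586.0214 - 389045144.9943 = 565947441.0271
L_source = 10 * log10(565947441.0271) = 87.53

87.53 dB


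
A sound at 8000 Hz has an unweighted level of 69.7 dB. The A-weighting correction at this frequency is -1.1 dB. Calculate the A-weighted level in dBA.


Given values:
  SPL = 69.7 dB
  A-weighting at 8000 Hz = -1.1 dB
Formula: L_A = SPL + A_weight
L_A = 69.7 + (-1.1)
L_A = 68.6

68.6 dBA


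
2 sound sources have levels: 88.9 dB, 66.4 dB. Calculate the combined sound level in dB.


Formula: L_total = 10 * log10( sum(10^(Li/10)) )
  Source 1: 10^(88.9/10) = 776247116.6287
  Source 2: 10^(66.4/10) = 4365158.3224
Sum of linear values = 780612274.9511
L_total = 10 * log10(780612274.9511) = 88.92

88.92 dB


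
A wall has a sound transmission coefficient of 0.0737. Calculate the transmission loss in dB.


Given values:
  tau = 0.0737
Formula: TL = 10 * log10(1 / tau)
Compute 1 / tau = 1 / 0.0737 = 13.5685
Compute log10(13.5685) = 1.132532
TL = 10 * 1.132532 = 11.33

11.33 dB


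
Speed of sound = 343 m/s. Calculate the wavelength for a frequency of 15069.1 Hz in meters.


Given values:
  c = 343 m/s, f = 15069.1 Hz
Formula: lambda = c / f
lambda = 343 / 15069.1
lambda = 0.0228

0.0228 m


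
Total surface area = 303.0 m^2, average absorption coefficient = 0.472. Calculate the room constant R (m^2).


Given values:
  S = 303.0 m^2, alpha = 0.472
Formula: R = S * alpha / (1 - alpha)
Numerator: 303.0 * 0.472 = 143.016
Denominator: 1 - 0.472 = 0.528
R = 143.016 / 0.528 = 270.86

270.86 m^2


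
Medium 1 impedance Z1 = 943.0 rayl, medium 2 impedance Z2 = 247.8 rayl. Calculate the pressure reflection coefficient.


Given values:
  Z1 = 943.0 rayl, Z2 = 247.8 rayl
Formula: R = (Z2 - Z1) / (Z2 + Z1)
Numerator: Z2 - Z1 = 247.8 - 943.0 = -695.2
Denominator: Z2 + Z1 = 247.8 + 943.0 = 1190.8
R = -695.2 / 1190.8 = -0.5838

-0.5838


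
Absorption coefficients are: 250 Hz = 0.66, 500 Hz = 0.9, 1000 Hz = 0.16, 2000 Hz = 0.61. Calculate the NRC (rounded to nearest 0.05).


Given values:
  a_250 = 0.66, a_500 = 0.9
  a_1000 = 0.16, a_2000 = 0.61
Formula: NRC = (a250 + a500 + a1000 + a2000) / 4
Sum = 0.66 + 0.9 + 0.16 + 0.61 = 2.33
NRC = 2.33 / 4 = 0.5825
Rounded to nearest 0.05: 0.6

0.6


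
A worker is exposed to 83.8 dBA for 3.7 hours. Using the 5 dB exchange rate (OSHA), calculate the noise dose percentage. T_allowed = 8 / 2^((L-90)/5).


Given values:
  L = 83.8 dBA, T = 3.7 hours
Formula: T_allowed = 8 / 2^((L - 90) / 5)
Compute exponent: (83.8 - 90) / 5 = -1.24
Compute 2^(-1.24) = 0.423373
T_allowed = 8 / 0.423373 = 18.895867 hours
Dose = (T / T_allowed) * 100
Dose = (3.7 / 18.895867) * 100 = 19.58

19.58 %


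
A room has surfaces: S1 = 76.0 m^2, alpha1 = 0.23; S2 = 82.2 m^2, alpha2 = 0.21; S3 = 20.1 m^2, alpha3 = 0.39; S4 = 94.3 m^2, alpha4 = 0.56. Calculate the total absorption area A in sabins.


Given surfaces:
  Surface 1: 76.0 * 0.23 = 17.48
  Surface 2: 82.2 * 0.21 = 17.262
  Surface 3: 20.1 * 0.39 = 7.839
  Surface 4: 94.3 * 0.56 = 52.808
Formula: A = sum(Si * alpha_i)
A = 17.48 + 17.262 + 7.839 + 52.808
A = 95.39

95.39 sabins


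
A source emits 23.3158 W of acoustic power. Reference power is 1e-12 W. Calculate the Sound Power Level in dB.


Given values:
  W = 23.3158 W
  W_ref = 1e-12 W
Formula: SWL = 10 * log10(W / W_ref)
Compute ratio: W / W_ref = 23315800000000
Compute log10: log10(23315800000000) = 13.36765
Multiply: SWL = 10 * 13.36765 = 133.68

133.68 dB


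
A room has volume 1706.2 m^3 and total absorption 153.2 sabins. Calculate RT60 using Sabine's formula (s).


Given values:
  V = 1706.2 m^3
  A = 153.2 sabins
Formula: RT60 = 0.161 * V / A
Numerator: 0.161 * 1706.2 = 274.6982
RT60 = 274.6982 / 153.2 = 1.793

1.793 s


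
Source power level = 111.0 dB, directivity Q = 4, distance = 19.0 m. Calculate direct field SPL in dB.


Given values:
  Lw = 111.0 dB, Q = 4, r = 19.0 m
Formula: SPL = Lw + 10 * log10(Q / (4 * pi * r^2))
Compute 4 * pi * r^2 = 4 * pi * 19.0^2 = 4536.4598
Compute Q / denom = 4 / 4536.4598 = 0.00088174
Compute 10 * log10(0.00088174) = -30.5466
SPL = 111.0 + (-30.5466) = 80.45

80.45 dB


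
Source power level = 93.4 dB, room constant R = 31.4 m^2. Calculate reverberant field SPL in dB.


Given values:
  Lw = 93.4 dB, R = 31.4 m^2
Formula: SPL = Lw + 10 * log10(4 / R)
Compute 4 / R = 4 / 31.4 = 0.127389
Compute 10 * log10(0.127389) = -8.9487
SPL = 93.4 + (-8.9487) = 84.45

84.45 dB


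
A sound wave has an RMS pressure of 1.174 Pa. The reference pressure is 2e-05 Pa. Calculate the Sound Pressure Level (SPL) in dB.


Given values:
  p = 1.174 Pa
  p_ref = 2e-05 Pa
Formula: SPL = 20 * log10(p / p_ref)
Compute ratio: p / p_ref = 1.174 / 2e-05 = 58700
Compute log10: log10(58700) = 4.768638
Multiply: SPL = 20 * 4.768638 = 95.37

95.37 dB


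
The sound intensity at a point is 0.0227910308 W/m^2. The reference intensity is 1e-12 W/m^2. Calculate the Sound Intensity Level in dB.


Given values:
  I = 0.0227910308 W/m^2
  I_ref = 1e-12 W/m^2
Formula: SIL = 10 * log10(I / I_ref)
Compute ratio: I / I_ref = 22791030800
Compute log10: log10(22791030800) = 10.357764
Multiply: SIL = 10 * 10.357764 = 103.58

103.58 dB


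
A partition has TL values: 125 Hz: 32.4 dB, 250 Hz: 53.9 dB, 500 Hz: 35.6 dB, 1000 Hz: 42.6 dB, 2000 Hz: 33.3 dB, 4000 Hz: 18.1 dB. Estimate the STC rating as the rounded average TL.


Given TL values at each frequency:
  125 Hz: 32.4 dB
  250 Hz: 53.9 dB
  500 Hz: 35.6 dB
  1000 Hz: 42.6 dB
  2000 Hz: 33.3 dB
  4000 Hz: 18.1 dB
Formula: STC ~ round(average of TL values)
Sum = 32.4 + 53.9 + 35.6 + 42.6 + 33.3 + 18.1 = 215.9
Average = 215.9 / 6 = 35.98
Rounded: 36

36


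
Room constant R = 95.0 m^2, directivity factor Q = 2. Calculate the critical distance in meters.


Given values:
  R = 95.0 m^2, Q = 2
Formula: d_c = 0.141 * sqrt(Q * R)
Compute Q * R = 2 * 95.0 = 190.0
Compute sqrt(190.0) = 13.784
d_c = 0.141 * 13.784 = 1.944

1.944 m


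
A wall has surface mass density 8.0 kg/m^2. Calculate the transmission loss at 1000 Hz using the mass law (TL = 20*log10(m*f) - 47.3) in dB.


Given values:
  m = 8.0 kg/m^2, f = 1000 Hz
Formula: TL = 20 * log10(m * f) - 47.3
Compute m * f = 8.0 * 1000 = 8000.0
Compute log10(8000.0) = 3.90309
Compute 20 * 3.90309 = 78.0618
TL = 78.0618 - 47.3 = 30.76

30.76 dB


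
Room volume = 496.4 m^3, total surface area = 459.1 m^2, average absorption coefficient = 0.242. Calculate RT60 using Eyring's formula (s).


Given values:
  V = 496.4 m^3, S = 459.1 m^2, alpha = 0.242
Formula: RT60 = 0.161 * V / (-S * ln(1 - alpha))
Compute ln(1 - 0.242) = ln(0.758) = -0.277072
Denominator: -459.1 * -0.277072 = 127.2038
Numerator: 0.161 * 496.4 = 79.9204
RT60 = 79.9204 / 127.2038 = 0.628

0.628 s


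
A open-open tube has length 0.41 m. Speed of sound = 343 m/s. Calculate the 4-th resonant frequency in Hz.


Given values:
  Tube type: open-open, L = 0.41 m, c = 343 m/s, n = 4
Formula: f_n = n * c / (2 * L)
Compute 2 * L = 2 * 0.41 = 0.82
f = 4 * 343 / 0.82
f = 1673.17

1673.17 Hz


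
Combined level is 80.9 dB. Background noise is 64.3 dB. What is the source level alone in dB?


Given values:
  L_total = 80.9 dB, L_bg = 64.3 dB
Formula: L_source = 10 * log10(10^(L_total/10) - 10^(L_bg/10))
Convert to linear:
  10^(80.9/10) = 123026877.0812
  10^(64.3/10) = 2691534.8039
Difference: 123026877.0812 - 2691534.8039 = 120335342.2773
L_source = 10 * log10(120335342.2773) = 80.8

80.8 dB


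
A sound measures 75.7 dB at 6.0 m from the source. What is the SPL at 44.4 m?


Given values:
  SPL1 = 75.7 dB, r1 = 6.0 m, r2 = 44.4 m
Formula: SPL2 = SPL1 - 20 * log10(r2 / r1)
Compute ratio: r2 / r1 = 44.4 / 6.0 = 7.4
Compute log10: log10(7.4) = 0.869232
Compute drop: 20 * 0.869232 = 17.3846
SPL2 = 75.7 - 17.3846 = 58.32

58.32 dB


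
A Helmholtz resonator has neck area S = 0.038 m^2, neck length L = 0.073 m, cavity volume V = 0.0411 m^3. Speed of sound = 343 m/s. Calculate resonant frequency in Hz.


Given values:
  S = 0.038 m^2, L = 0.073 m, V = 0.0411 m^3, c = 343 m/s
Formula: f = (c / (2*pi)) * sqrt(S / (V * L))
Compute V * L = 0.0411 * 0.073 = 0.0030003
Compute S / (V * L) = 0.038 / 0.0030003 = 12.6654
Compute sqrt(12.6654) = 3.558848
Compute c / (2*pi) = 343 / 6.283185 = 54.590148
f = 54.590148 * 3.558848 = 194.28

194.28 Hz


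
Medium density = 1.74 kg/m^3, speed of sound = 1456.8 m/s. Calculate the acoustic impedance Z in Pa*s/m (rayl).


Given values:
  rho = 1.74 kg/m^3
  c = 1456.8 m/s
Formula: Z = rho * c
Z = 1.74 * 1456.8
Z = 2534.83

2534.83 rayl


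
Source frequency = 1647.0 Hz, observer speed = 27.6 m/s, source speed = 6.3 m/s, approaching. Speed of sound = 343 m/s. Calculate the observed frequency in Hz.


Given values:
  f_s = 1647.0 Hz, v_o = 27.6 m/s, v_s = 6.3 m/s
  Direction: approaching
Formula: f_o = f_s * (c + v_o) / (c - v_s)
Numerator: c + v_o = 343 + 27.6 = 370.6
Denominator: c - v_s = 343 - 6.3 = 336.7
f_o = 1647.0 * 370.6 / 336.7 = 1812.83

1812.83 Hz


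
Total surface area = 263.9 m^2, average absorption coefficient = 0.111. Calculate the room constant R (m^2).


Given values:
  S = 263.9 m^2, alpha = 0.111
Formula: R = S * alpha / (1 - alpha)
Numerator: 263.9 * 0.111 = 29.2929
Denominator: 1 - 0.111 = 0.889
R = 29.2929 / 0.889 = 32.95

32.95 m^2


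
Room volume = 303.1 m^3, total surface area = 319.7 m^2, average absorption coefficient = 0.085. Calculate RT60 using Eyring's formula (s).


Given values:
  V = 303.1 m^3, S = 319.7 m^2, alpha = 0.085
Formula: RT60 = 0.161 * V / (-S * ln(1 - alpha))
Compute ln(1 - 0.085) = ln(0.915) = -0.088831
Denominator: -319.7 * -0.088831 = 28.3993
Numerator: 0.161 * 303.1 = 48.7991
RT60 = 48.7991 / 28.3993 = 1.718

1.718 s


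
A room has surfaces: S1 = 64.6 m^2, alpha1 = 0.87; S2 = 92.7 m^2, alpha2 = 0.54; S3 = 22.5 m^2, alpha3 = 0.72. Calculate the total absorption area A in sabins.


Given surfaces:
  Surface 1: 64.6 * 0.87 = 56.202
  Surface 2: 92.7 * 0.54 = 50.058
  Surface 3: 22.5 * 0.72 = 16.2
Formula: A = sum(Si * alpha_i)
A = 56.202 + 50.058 + 16.2
A = 122.46

122.46 sabins


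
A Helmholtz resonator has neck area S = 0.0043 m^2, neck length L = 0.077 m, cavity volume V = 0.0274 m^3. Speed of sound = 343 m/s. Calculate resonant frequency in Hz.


Given values:
  S = 0.0043 m^2, L = 0.077 m, V = 0.0274 m^3, c = 343 m/s
Formula: f = (c / (2*pi)) * sqrt(S / (V * L))
Compute V * L = 0.0274 * 0.077 = 0.0021098
Compute S / (V * L) = 0.0043 / 0.0021098 = 2.0381
Compute sqrt(2.0381) = 1.42762
Compute c / (2*pi) = 343 / 6.283185 = 54.590148
f = 54.590148 * 1.42762 = 77.93

77.93 Hz


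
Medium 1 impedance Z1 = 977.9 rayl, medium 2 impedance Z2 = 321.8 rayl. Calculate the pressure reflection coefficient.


Given values:
  Z1 = 977.9 rayl, Z2 = 321.8 rayl
Formula: R = (Z2 - Z1) / (Z2 + Z1)
Numerator: Z2 - Z1 = 321.8 - 977.9 = -656.1
Denominator: Z2 + Z1 = 321.8 + 977.9 = 1299.7
R = -656.1 / 1299.7 = -0.5048

-0.5048


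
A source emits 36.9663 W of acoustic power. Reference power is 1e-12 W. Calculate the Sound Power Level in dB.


Given values:
  W = 36.9663 W
  W_ref = 1e-12 W
Formula: SWL = 10 * log10(W / W_ref)
Compute ratio: W / W_ref = 36966300000000
Compute log10: log10(36966300000000) = 13.567806
Multiply: SWL = 10 * 13.567806 = 135.68

135.68 dB


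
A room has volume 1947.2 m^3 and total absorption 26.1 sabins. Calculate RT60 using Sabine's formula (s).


Given values:
  V = 1947.2 m^3
  A = 26.1 sabins
Formula: RT60 = 0.161 * V / A
Numerator: 0.161 * 1947.2 = 313.4992
RT60 = 313.4992 / 26.1 = 12.011

12.011 s


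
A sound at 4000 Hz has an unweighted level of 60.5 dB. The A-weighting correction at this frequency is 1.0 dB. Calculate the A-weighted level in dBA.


Given values:
  SPL = 60.5 dB
  A-weighting at 4000 Hz = 1.0 dB
Formula: L_A = SPL + A_weight
L_A = 60.5 + (1.0)
L_A = 61.5

61.5 dBA


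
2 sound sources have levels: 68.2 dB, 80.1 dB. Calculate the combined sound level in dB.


Formula: L_total = 10 * log10( sum(10^(Li/10)) )
  Source 1: 10^(68.2/10) = 6606934.4801
  Source 2: 10^(80.1/10) = 102329299.2281
Sum of linear values = 108936233.7082
L_total = 10 * log10(108936233.7082) = 80.37

80.37 dB


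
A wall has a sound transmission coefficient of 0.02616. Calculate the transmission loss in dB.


Given values:
  tau = 0.02616
Formula: TL = 10 * log10(1 / tau)
Compute 1 / tau = 1 / 0.02616 = 38.2263
Compute log10(38.2263) = 1.582362
TL = 10 * 1.582362 = 15.82

15.82 dB


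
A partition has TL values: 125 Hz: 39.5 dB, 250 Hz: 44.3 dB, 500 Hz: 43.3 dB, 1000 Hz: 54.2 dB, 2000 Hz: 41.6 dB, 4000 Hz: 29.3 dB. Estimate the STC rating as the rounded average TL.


Given TL values at each frequency:
  125 Hz: 39.5 dB
  250 Hz: 44.3 dB
  500 Hz: 43.3 dB
  1000 Hz: 54.2 dB
  2000 Hz: 41.6 dB
  4000 Hz: 29.3 dB
Formula: STC ~ round(average of TL values)
Sum = 39.5 + 44.3 + 43.3 + 54.2 + 41.6 + 29.3 = 252.2
Average = 252.2 / 6 = 42.03
Rounded: 42

42


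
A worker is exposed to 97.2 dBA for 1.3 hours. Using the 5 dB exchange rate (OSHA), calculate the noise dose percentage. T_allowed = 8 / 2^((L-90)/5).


Given values:
  L = 97.2 dBA, T = 1.3 hours
Formula: T_allowed = 8 / 2^((L - 90) / 5)
Compute exponent: (97.2 - 90) / 5 = 1.44
Compute 2^(1.44) = 2.713209
T_allowed = 8 / 2.713209 = 2.948538 hours
Dose = (T / T_allowed) * 100
Dose = (1.3 / 2.948538) * 100 = 44.09

44.09 %


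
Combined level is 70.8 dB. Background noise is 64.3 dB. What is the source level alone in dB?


Given values:
  L_total = 70.8 dB, L_bg = 64.3 dB
Formula: L_source = 10 * log10(10^(L_total/10) - 10^(L_bg/10))
Convert to linear:
  10^(70.8/10) = 12022644.3462
  10^(64.3/10) = 2691534.8039
Difference: 12022644.3462 - 2691534.8039 = 9331109.5423
L_source = 10 * log10(9331109.5423) = 69.7

69.7 dB


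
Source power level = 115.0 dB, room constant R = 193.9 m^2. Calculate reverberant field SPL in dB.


Given values:
  Lw = 115.0 dB, R = 193.9 m^2
Formula: SPL = Lw + 10 * log10(4 / R)
Compute 4 / R = 4 / 193.9 = 0.020629
Compute 10 * log10(0.020629) = -16.8552
SPL = 115.0 + (-16.8552) = 98.14

98.14 dB


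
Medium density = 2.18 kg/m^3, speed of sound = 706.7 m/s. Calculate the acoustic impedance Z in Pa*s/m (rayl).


Given values:
  rho = 2.18 kg/m^3
  c = 706.7 m/s
Formula: Z = rho * c
Z = 2.18 * 706.7
Z = 1540.61

1540.61 rayl


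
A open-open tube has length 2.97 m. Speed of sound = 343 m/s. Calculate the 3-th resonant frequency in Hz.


Given values:
  Tube type: open-open, L = 2.97 m, c = 343 m/s, n = 3
Formula: f_n = n * c / (2 * L)
Compute 2 * L = 2 * 2.97 = 5.94
f = 3 * 343 / 5.94
f = 173.23

173.23 Hz


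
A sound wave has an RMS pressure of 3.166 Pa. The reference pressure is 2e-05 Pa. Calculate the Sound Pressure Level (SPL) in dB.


Given values:
  p = 3.166 Pa
  p_ref = 2e-05 Pa
Formula: SPL = 20 * log10(p / p_ref)
Compute ratio: p / p_ref = 3.166 / 2e-05 = 158300
Compute log10: log10(158300) = 5.199481
Multiply: SPL = 20 * 5.199481 = 103.99

103.99 dB


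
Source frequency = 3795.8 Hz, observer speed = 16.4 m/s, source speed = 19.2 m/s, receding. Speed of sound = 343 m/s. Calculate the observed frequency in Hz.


Given values:
  f_s = 3795.8 Hz, v_o = 16.4 m/s, v_s = 19.2 m/s
  Direction: receding
Formula: f_o = f_s * (c - v_o) / (c + v_s)
Numerator: c - v_o = 343 - 16.4 = 326.6
Denominator: c + v_s = 343 + 19.2 = 362.2
f_o = 3795.8 * 326.6 / 362.2 = 3422.72

3422.72 Hz


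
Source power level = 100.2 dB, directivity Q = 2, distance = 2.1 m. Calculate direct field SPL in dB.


Given values:
  Lw = 100.2 dB, Q = 2, r = 2.1 m
Formula: SPL = Lw + 10 * log10(Q / (4 * pi * r^2))
Compute 4 * pi * r^2 = 4 * pi * 2.1^2 = 55.4177
Compute Q / denom = 2 / 55.4177 = 0.03608955
Compute 10 * log10(0.03608955) = -14.4262
SPL = 100.2 + (-14.4262) = 85.77

85.77 dB


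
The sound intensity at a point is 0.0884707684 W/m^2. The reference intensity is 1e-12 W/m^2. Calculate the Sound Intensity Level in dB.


Given values:
  I = 0.0884707684 W/m^2
  I_ref = 1e-12 W/m^2
Formula: SIL = 10 * log10(I / I_ref)
Compute ratio: I / I_ref = 88470768400
Compute log10: log10(88470768400) = 10.9468
Multiply: SIL = 10 * 10.9468 = 109.47

109.47 dB


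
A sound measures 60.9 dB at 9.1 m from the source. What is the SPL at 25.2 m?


Given values:
  SPL1 = 60.9 dB, r1 = 9.1 m, r2 = 25.2 m
Formula: SPL2 = SPL1 - 20 * log10(r2 / r1)
Compute ratio: r2 / r1 = 25.2 / 9.1 = 2.7692
Compute log10: log10(2.7692) = 0.442354
Compute drop: 20 * 0.442354 = 8.8471
SPL2 = 60.9 - 8.8471 = 52.05

52.05 dB


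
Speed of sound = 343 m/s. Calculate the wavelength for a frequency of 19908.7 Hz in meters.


Given values:
  c = 343 m/s, f = 19908.7 Hz
Formula: lambda = c / f
lambda = 343 / 19908.7
lambda = 0.0172

0.0172 m


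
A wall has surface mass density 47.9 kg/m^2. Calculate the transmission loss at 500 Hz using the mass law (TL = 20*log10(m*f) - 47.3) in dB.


Given values:
  m = 47.9 kg/m^2, f = 500 Hz
Formula: TL = 20 * log10(m * f) - 47.3
Compute m * f = 47.9 * 500 = 23950.0
Compute log10(23950.0) = 4.379306
Compute 20 * 4.379306 = 87.5861
TL = 87.5861 - 47.3 = 40.29

40.29 dB


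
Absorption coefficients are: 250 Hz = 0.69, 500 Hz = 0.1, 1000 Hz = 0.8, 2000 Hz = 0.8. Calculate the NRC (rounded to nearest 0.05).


Given values:
  a_250 = 0.69, a_500 = 0.1
  a_1000 = 0.8, a_2000 = 0.8
Formula: NRC = (a250 + a500 + a1000 + a2000) / 4
Sum = 0.69 + 0.1 + 0.8 + 0.8 = 2.39
NRC = 2.39 / 4 = 0.5975
Rounded to nearest 0.05: 0.6

0.6


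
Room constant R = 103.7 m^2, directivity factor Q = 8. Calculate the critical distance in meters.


Given values:
  R = 103.7 m^2, Q = 8
Formula: d_c = 0.141 * sqrt(Q * R)
Compute Q * R = 8 * 103.7 = 829.6
Compute sqrt(829.6) = 28.8028
d_c = 0.141 * 28.8028 = 4.061

4.061 m


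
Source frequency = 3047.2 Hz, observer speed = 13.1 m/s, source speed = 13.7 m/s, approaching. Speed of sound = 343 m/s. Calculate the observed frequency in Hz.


Given values:
  f_s = 3047.2 Hz, v_o = 13.1 m/s, v_s = 13.7 m/s
  Direction: approaching
Formula: f_o = f_s * (c + v_o) / (c - v_s)
Numerator: c + v_o = 343 + 13.1 = 356.1
Denominator: c - v_s = 343 - 13.7 = 329.3
f_o = 3047.2 * 356.1 / 329.3 = 3295.2

3295.2 Hz


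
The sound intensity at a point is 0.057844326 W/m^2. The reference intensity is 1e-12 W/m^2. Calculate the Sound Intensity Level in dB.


Given values:
  I = 0.057844326 W/m^2
  I_ref = 1e-12 W/m^2
Formula: SIL = 10 * log10(I / I_ref)
Compute ratio: I / I_ref = 57844326000
Compute log10: log10(57844326000) = 10.762261
Multiply: SIL = 10 * 10.762261 = 107.62

107.62 dB


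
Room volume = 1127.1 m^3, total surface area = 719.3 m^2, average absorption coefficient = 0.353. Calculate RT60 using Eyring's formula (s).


Given values:
  V = 1127.1 m^3, S = 719.3 m^2, alpha = 0.353
Formula: RT60 = 0.161 * V / (-S * ln(1 - alpha))
Compute ln(1 - 0.353) = ln(0.647) = -0.435409
Denominator: -719.3 * -0.435409 = 313.1897
Numerator: 0.161 * 1127.1 = 181.4631
RT60 = 181.4631 / 313.1897 = 0.579

0.579 s


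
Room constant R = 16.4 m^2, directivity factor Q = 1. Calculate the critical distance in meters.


Given values:
  R = 16.4 m^2, Q = 1
Formula: d_c = 0.141 * sqrt(Q * R)
Compute Q * R = 1 * 16.4 = 16.4
Compute sqrt(16.4) = 4.0497
d_c = 0.141 * 4.0497 = 0.571

0.571 m


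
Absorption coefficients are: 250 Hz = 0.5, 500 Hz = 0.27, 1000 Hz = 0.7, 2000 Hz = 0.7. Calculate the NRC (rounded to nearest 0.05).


Given values:
  a_250 = 0.5, a_500 = 0.27
  a_1000 = 0.7, a_2000 = 0.7
Formula: NRC = (a250 + a500 + a1000 + a2000) / 4
Sum = 0.5 + 0.27 + 0.7 + 0.7 = 2.17
NRC = 2.17 / 4 = 0.5425
Rounded to nearest 0.05: 0.55

0.55


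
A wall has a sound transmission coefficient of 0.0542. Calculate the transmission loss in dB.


Given values:
  tau = 0.0542
Formula: TL = 10 * log10(1 / tau)
Compute 1 / tau = 1 / 0.0542 = 18.4502
Compute log10(18.4502) = 1.266001
TL = 10 * 1.266001 = 12.66

12.66 dB


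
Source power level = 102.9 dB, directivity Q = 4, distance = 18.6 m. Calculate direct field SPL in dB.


Given values:
  Lw = 102.9 dB, Q = 4, r = 18.6 m
Formula: SPL = Lw + 10 * log10(Q / (4 * pi * r^2))
Compute 4 * pi * r^2 = 4 * pi * 18.6^2 = 4347.4616
Compute Q / denom = 4 / 4347.4616 = 0.00092008
Compute 10 * log10(0.00092008) = -30.3617
SPL = 102.9 + (-30.3617) = 72.54

72.54 dB


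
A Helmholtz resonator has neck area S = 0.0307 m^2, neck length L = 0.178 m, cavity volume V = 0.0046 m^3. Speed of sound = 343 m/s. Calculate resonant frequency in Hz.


Given values:
  S = 0.0307 m^2, L = 0.178 m, V = 0.0046 m^3, c = 343 m/s
Formula: f = (c / (2*pi)) * sqrt(S / (V * L))
Compute V * L = 0.0046 * 0.178 = 0.0008188
Compute S / (V * L) = 0.0307 / 0.0008188 = 37.4939
Compute sqrt(37.4939) = 6.123226
Compute c / (2*pi) = 343 / 6.283185 = 54.590148
f = 54.590148 * 6.123226 = 334.27

334.27 Hz


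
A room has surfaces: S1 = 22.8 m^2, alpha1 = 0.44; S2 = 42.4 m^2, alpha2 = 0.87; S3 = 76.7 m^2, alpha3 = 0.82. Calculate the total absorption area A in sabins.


Given surfaces:
  Surface 1: 22.8 * 0.44 = 10.032
  Surface 2: 42.4 * 0.87 = 36.888
  Surface 3: 76.7 * 0.82 = 62.894
Formula: A = sum(Si * alpha_i)
A = 10.032 + 36.888 + 62.894
A = 109.81

109.81 sabins


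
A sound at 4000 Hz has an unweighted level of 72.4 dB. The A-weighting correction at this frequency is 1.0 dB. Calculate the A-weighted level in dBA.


Given values:
  SPL = 72.4 dB
  A-weighting at 4000 Hz = 1.0 dB
Formula: L_A = SPL + A_weight
L_A = 72.4 + (1.0)
L_A = 73.4

73.4 dBA


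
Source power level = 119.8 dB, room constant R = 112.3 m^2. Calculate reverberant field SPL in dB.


Given values:
  Lw = 119.8 dB, R = 112.3 m^2
Formula: SPL = Lw + 10 * log10(4 / R)
Compute 4 / R = 4 / 112.3 = 0.035619
Compute 10 * log10(0.035619) = -14.4832
SPL = 119.8 + (-14.4832) = 105.32

105.32 dB


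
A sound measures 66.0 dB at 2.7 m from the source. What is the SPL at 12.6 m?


Given values:
  SPL1 = 66.0 dB, r1 = 2.7 m, r2 = 12.6 m
Formula: SPL2 = SPL1 - 20 * log10(r2 / r1)
Compute ratio: r2 / r1 = 12.6 / 2.7 = 4.6667
Compute log10: log10(4.6667) = 0.66901
Compute drop: 20 * 0.66901 = 13.3802
SPL2 = 66.0 - 13.3802 = 52.62

52.62 dB


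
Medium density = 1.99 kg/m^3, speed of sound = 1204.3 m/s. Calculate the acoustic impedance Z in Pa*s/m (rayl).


Given values:
  rho = 1.99 kg/m^3
  c = 1204.3 m/s
Formula: Z = rho * c
Z = 1.99 * 1204.3
Z = 2396.56

2396.56 rayl


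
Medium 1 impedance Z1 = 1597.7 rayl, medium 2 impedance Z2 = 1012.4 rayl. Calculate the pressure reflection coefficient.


Given values:
  Z1 = 1597.7 rayl, Z2 = 1012.4 rayl
Formula: R = (Z2 - Z1) / (Z2 + Z1)
Numerator: Z2 - Z1 = 1012.4 - 1597.7 = -585.3
Denominator: Z2 + Z1 = 1012.4 + 1597.7 = 2610.1
R = -585.3 / 2610.1 = -0.2242

-0.2242


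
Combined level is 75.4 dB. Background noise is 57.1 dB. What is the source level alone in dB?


Given values:
  L_total = 75.4 dB, L_bg = 57.1 dB
Formula: L_source = 10 * log10(10^(L_total/10) - 10^(L_bg/10))
Convert to linear:
  10^(75.4/10) = 34673685.0453
  10^(57.1/10) = 512861.384
Difference: 34673685.0453 - 512861.384 = 34160823.6613
L_source = 10 * log10(34160823.6613) = 75.34

75.34 dB


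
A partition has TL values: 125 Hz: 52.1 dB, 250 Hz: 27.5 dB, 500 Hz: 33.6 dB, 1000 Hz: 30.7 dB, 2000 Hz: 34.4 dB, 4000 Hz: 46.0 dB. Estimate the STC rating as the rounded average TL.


Given TL values at each frequency:
  125 Hz: 52.1 dB
  250 Hz: 27.5 dB
  500 Hz: 33.6 dB
  1000 Hz: 30.7 dB
  2000 Hz: 34.4 dB
  4000 Hz: 46.0 dB
Formula: STC ~ round(average of TL values)
Sum = 52.1 + 27.5 + 33.6 + 30.7 + 34.4 + 46.0 = 224.3
Average = 224.3 / 6 = 37.38
Rounded: 37

37


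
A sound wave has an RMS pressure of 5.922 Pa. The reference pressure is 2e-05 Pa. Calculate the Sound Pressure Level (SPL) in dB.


Given values:
  p = 5.922 Pa
  p_ref = 2e-05 Pa
Formula: SPL = 20 * log10(p / p_ref)
Compute ratio: p / p_ref = 5.922 / 2e-05 = 296100
Compute log10: log10(296100) = 5.471438
Multiply: SPL = 20 * 5.471438 = 109.43

109.43 dB


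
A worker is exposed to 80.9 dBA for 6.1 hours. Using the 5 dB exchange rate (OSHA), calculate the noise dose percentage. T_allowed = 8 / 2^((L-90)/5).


Given values:
  L = 80.9 dBA, T = 6.1 hours
Formula: T_allowed = 8 / 2^((L - 90) / 5)
Compute exponent: (80.9 - 90) / 5 = -1.82
Compute 2^(-1.82) = 0.283221
T_allowed = 8 / 0.283221 = 28.246493 hours
Dose = (T / T_allowed) * 100
Dose = (6.1 / 28.246493) * 100 = 21.6

21.6 %


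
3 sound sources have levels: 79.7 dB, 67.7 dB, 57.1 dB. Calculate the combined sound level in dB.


Formula: L_total = 10 * log10( sum(10^(Li/10)) )
  Source 1: 10^(79.7/10) = 93325430.0797
  Source 2: 10^(67.7/10) = 5888436.5536
  Source 3: 10^(57.1/10) = 512861.384
Sum of linear values = 99726728.0173
L_total = 10 * log10(99726728.0173) = 79.99

79.99 dB


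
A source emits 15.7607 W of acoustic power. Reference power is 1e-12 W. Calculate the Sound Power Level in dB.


Given values:
  W = 15.7607 W
  W_ref = 1e-12 W
Formula: SWL = 10 * log10(W / W_ref)
Compute ratio: W / W_ref = 15760700000000
Compute log10: log10(15760700000000) = 13.197576
Multiply: SWL = 10 * 13.197576 = 131.98

131.98 dB


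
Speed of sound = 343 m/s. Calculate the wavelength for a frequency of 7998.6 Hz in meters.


Given values:
  c = 343 m/s, f = 7998.6 Hz
Formula: lambda = c / f
lambda = 343 / 7998.6
lambda = 0.0429

0.0429 m


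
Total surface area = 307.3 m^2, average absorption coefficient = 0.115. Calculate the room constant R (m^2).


Given values:
  S = 307.3 m^2, alpha = 0.115
Formula: R = S * alpha / (1 - alpha)
Numerator: 307.3 * 0.115 = 35.3395
Denominator: 1 - 0.115 = 0.885
R = 35.3395 / 0.885 = 39.93

39.93 m^2


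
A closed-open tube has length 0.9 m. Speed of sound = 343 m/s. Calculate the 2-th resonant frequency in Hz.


Given values:
  Tube type: closed-open, L = 0.9 m, c = 343 m/s, n = 2
Formula: f_n = (2n - 1) * c / (4 * L)
Compute 2n - 1 = 2*2 - 1 = 3
Compute 4 * L = 4 * 0.9 = 3.6
f = 3 * 343 / 3.6
f = 285.83

285.83 Hz


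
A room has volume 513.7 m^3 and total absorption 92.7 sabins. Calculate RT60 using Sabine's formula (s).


Given values:
  V = 513.7 m^3
  A = 92.7 sabins
Formula: RT60 = 0.161 * V / A
Numerator: 0.161 * 513.7 = 82.7057
RT60 = 82.7057 / 92.7 = 0.892

0.892 s


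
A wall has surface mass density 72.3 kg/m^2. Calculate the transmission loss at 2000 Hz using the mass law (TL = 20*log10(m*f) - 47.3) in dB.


Given values:
  m = 72.3 kg/m^2, f = 2000 Hz
Formula: TL = 20 * log10(m * f) - 47.3
Compute m * f = 72.3 * 2000 = 144600.0
Compute log10(144600.0) = 5.160168
Compute 20 * 5.160168 = 103.2034
TL = 103.2034 - 47.3 = 55.9

55.9 dB


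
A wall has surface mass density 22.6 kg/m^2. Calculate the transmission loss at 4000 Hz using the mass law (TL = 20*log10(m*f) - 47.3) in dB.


Given values:
  m = 22.6 kg/m^2, f = 4000 Hz
Formula: TL = 20 * log10(m * f) - 47.3
Compute m * f = 22.6 * 4000 = 90400.0
Compute log10(90400.0) = 4.956168
Compute 20 * 4.956168 = 99.1234
TL = 99.1234 - 47.3 = 51.82

51.82 dB


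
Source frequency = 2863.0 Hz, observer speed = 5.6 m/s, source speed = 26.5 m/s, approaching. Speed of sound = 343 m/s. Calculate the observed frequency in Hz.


Given values:
  f_s = 2863.0 Hz, v_o = 5.6 m/s, v_s = 26.5 m/s
  Direction: approaching
Formula: f_o = f_s * (c + v_o) / (c - v_s)
Numerator: c + v_o = 343 + 5.6 = 348.6
Denominator: c - v_s = 343 - 26.5 = 316.5
f_o = 2863.0 * 348.6 / 316.5 = 3153.37

3153.37 Hz


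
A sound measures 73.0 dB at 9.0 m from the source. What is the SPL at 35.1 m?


Given values:
  SPL1 = 73.0 dB, r1 = 9.0 m, r2 = 35.1 m
Formula: SPL2 = SPL1 - 20 * log10(r2 / r1)
Compute ratio: r2 / r1 = 35.1 / 9.0 = 3.9
Compute log10: log10(3.9) = 0.591065
Compute drop: 20 * 0.591065 = 11.8213
SPL2 = 73.0 - 11.8213 = 61.18

61.18 dB


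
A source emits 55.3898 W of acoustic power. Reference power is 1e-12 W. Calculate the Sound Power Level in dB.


Given values:
  W = 55.3898 W
  W_ref = 1e-12 W
Formula: SWL = 10 * log10(W / W_ref)
Compute ratio: W / W_ref = 55389800000000
Compute log10: log10(55389800000000) = 13.74343
Multiply: SWL = 10 * 13.74343 = 137.43

137.43 dB


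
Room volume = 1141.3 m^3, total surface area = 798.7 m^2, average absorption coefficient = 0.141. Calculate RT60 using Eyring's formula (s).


Given values:
  V = 1141.3 m^3, S = 798.7 m^2, alpha = 0.141
Formula: RT60 = 0.161 * V / (-S * ln(1 - alpha))
Compute ln(1 - 0.141) = ln(0.859) = -0.151986
Denominator: -798.7 * -0.151986 = 121.3912
Numerator: 0.161 * 1141.3 = 183.7493
RT60 = 183.7493 / 121.3912 = 1.514

1.514 s


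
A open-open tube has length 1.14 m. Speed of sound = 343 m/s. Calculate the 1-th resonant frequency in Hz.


Given values:
  Tube type: open-open, L = 1.14 m, c = 343 m/s, n = 1
Formula: f_n = n * c / (2 * L)
Compute 2 * L = 2 * 1.14 = 2.28
f = 1 * 343 / 2.28
f = 150.44

150.44 Hz


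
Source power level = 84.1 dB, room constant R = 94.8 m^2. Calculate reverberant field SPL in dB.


Given values:
  Lw = 84.1 dB, R = 94.8 m^2
Formula: SPL = Lw + 10 * log10(4 / R)
Compute 4 / R = 4 / 94.8 = 0.042194
Compute 10 * log10(0.042194) = -13.7475
SPL = 84.1 + (-13.7475) = 70.35

70.35 dB


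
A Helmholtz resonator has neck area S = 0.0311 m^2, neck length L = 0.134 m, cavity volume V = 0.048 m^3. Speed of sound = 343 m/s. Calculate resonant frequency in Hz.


Given values:
  S = 0.0311 m^2, L = 0.134 m, V = 0.048 m^3, c = 343 m/s
Formula: f = (c / (2*pi)) * sqrt(S / (V * L))
Compute V * L = 0.048 * 0.134 = 0.006432
Compute S / (V * L) = 0.0311 / 0.006432 = 4.8352
Compute sqrt(4.8352) = 2.198909
Compute c / (2*pi) = 343 / 6.283185 = 54.590148
f = 54.590148 * 2.198909 = 120.04

120.04 Hz


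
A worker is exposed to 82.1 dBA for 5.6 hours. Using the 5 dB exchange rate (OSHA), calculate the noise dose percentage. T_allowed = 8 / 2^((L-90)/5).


Given values:
  L = 82.1 dBA, T = 5.6 hours
Formula: T_allowed = 8 / 2^((L - 90) / 5)
Compute exponent: (82.1 - 90) / 5 = -1.58
Compute 2^(-1.58) = 0.334482
T_allowed = 8 / 0.334482 = 23.91758 hours
Dose = (T / T_allowed) * 100
Dose = (5.6 / 23.91758) * 100 = 23.41

23.41 %


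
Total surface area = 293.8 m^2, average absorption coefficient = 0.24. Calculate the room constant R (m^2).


Given values:
  S = 293.8 m^2, alpha = 0.24
Formula: R = S * alpha / (1 - alpha)
Numerator: 293.8 * 0.24 = 70.512
Denominator: 1 - 0.24 = 0.76
R = 70.512 / 0.76 = 92.78

92.78 m^2


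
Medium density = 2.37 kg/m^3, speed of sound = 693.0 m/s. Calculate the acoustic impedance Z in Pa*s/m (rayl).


Given values:
  rho = 2.37 kg/m^3
  c = 693.0 m/s
Formula: Z = rho * c
Z = 2.37 * 693.0
Z = 1642.41

1642.41 rayl


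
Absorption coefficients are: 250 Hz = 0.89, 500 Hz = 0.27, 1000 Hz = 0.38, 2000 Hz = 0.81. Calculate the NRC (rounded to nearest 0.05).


Given values:
  a_250 = 0.89, a_500 = 0.27
  a_1000 = 0.38, a_2000 = 0.81
Formula: NRC = (a250 + a500 + a1000 + a2000) / 4
Sum = 0.89 + 0.27 + 0.38 + 0.81 = 2.35
NRC = 2.35 / 4 = 0.5875
Rounded to nearest 0.05: 0.6

0.6


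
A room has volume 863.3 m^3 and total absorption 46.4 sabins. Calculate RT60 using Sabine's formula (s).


Given values:
  V = 863.3 m^3
  A = 46.4 sabins
Formula: RT60 = 0.161 * V / A
Numerator: 0.161 * 863.3 = 138.9913
RT60 = 138.9913 / 46.4 = 2.996

2.996 s
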